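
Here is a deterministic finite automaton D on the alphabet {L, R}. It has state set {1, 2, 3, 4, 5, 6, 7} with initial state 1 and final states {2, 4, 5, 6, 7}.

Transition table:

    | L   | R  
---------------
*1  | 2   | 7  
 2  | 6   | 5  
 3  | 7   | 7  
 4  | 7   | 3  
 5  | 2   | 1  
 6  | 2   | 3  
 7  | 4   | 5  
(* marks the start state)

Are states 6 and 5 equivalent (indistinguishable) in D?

Initial partition by acceptance: {2,4,5,6,7} | {1,3}.
Split {2,4,5,6,7} by δ(·,R) → {4,5,6} and {2,7}.
No further refinement is possible. Final partition (3 blocks): {4,5,6} | {1,3} | {2,7}.
6 and 5 lie in the same block of the stable partition, so they are equivalent — no string distinguishes them.

Yes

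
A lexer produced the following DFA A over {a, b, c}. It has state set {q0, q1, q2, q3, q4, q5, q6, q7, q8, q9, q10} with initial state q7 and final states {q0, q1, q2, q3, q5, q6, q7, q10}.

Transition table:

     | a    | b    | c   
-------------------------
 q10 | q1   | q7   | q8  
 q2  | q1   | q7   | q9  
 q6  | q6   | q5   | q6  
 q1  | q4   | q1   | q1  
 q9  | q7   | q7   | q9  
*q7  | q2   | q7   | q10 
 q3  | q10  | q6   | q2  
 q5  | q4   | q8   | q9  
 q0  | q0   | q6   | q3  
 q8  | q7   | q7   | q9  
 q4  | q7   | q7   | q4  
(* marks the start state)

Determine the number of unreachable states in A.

4

No path from q7 leads to q0, q3, q5, q6; the other 7 states are all reachable.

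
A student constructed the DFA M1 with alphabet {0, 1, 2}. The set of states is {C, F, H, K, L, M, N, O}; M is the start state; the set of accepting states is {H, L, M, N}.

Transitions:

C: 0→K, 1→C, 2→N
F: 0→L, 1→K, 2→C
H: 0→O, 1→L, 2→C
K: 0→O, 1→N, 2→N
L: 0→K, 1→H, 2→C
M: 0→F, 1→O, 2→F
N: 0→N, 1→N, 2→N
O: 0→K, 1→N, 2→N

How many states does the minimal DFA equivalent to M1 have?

6

All states are reachable from the start state.
Start with accepting vs non-accepting: {H,L,M,N} | {C,F,K,O}.
Refine {H,L,M,N} on symbol 0: members go to different blocks, giving {H,L,M} and {N}.
On input 1, block {H,L,M} splits into {H,L} and {M}.
Split {C,F,K,O} by δ(·,0) → {C,K,O} and {F}.
On input 1, block {C,K,O} splits into {K,O} and {C}.
No further refinement is possible. Final partition (6 blocks): {H,L} | {K,O} | {N} | {M} | {F} | {C}.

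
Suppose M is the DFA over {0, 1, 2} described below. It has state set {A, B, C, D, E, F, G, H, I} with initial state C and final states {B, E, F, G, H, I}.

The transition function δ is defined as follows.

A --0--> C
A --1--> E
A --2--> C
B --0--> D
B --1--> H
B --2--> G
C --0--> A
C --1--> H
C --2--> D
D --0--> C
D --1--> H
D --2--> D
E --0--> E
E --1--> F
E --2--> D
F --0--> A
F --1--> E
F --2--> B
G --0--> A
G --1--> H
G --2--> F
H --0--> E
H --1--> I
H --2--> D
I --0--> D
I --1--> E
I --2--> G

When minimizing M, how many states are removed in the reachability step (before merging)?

0

Every one of the 9 states is reachable from C.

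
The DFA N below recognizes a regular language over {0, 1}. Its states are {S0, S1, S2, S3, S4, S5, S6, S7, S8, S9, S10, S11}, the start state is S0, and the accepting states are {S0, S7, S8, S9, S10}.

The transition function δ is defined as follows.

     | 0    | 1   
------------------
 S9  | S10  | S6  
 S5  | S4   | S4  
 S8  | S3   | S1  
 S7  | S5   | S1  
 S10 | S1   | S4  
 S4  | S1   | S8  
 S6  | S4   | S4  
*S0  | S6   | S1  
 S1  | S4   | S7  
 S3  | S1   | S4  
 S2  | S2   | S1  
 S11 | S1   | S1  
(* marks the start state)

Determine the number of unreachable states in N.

Starting at S0 and following transitions, the reachable set is {S0, S1, S3, S4, S5, S6, S7, S8}. That leaves S2, S9, S10, S11 unreachable — 4 in total.

4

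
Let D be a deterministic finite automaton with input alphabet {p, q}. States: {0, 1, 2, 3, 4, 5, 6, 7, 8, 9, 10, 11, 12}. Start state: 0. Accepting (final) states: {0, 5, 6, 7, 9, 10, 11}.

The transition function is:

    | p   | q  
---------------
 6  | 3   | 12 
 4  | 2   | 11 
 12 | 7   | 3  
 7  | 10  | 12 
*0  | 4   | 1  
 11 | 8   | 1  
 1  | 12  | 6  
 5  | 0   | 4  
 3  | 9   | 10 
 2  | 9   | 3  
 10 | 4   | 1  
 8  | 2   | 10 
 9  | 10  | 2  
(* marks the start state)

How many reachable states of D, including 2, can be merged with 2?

Reachable states from the start: {0,1,2,3,4,6,7,8,9,10,11,12}. Unreachable: {5} — drop them.
Initial partition by acceptance: {0,6,7,9,10,11} | {1,2,3,4,8,12}.
Split {0,6,7,9,10,11} by δ(·,p) → {0,6,10,11} and {7,9}.
Refine {1,2,3,4,8,12} on symbol p: members go to different blocks, giving {1,4,8} and {2,3,12}.
Refine {0,6,10,11} on symbol p: members go to different blocks, giving {0,10,11} and {6}.
Split {1,4,8} by δ(·,q) → {4,8} and {1}.
On input q, block {2,3,12} splits into {2,12} and {3}.
The partition is now stable with 7 blocks: {0,10,11} | {4,8} | {7,9} | {2,12} | {6} | {1} | {3}.
The equivalence class containing 2 is {2,12}, of size 2.

2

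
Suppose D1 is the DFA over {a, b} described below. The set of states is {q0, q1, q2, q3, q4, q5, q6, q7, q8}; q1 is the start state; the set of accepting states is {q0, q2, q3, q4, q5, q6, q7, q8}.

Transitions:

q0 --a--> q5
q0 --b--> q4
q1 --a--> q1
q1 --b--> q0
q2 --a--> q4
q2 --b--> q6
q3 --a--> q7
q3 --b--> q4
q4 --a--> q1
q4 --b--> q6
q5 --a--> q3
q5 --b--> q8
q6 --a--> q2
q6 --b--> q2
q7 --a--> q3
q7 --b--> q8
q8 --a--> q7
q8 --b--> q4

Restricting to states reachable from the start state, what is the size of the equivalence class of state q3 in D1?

3

Start with accepting vs non-accepting: {q0,q2,q3,q4,q5,q6,q7,q8} | {q1}.
Split {q0,q2,q3,q4,q5,q6,q7,q8} by δ(·,a) → {q0,q2,q3,q5,q6,q7,q8} and {q4}.
Refine {q0,q2,q3,q5,q6,q7,q8} on symbol a: members go to different blocks, giving {q0,q3,q5,q6,q7,q8} and {q2}.
On input a, block {q0,q3,q5,q6,q7,q8} splits into {q0,q3,q5,q7,q8} and {q6}.
Refine {q0,q3,q5,q7,q8} on symbol b: members go to different blocks, giving {q0,q3,q8} and {q5,q7}.
The partition is now stable with 6 blocks: {q0,q3,q8} | {q1} | {q4} | {q2} | {q6} | {q5,q7}.
The equivalence class containing q3 is {q0,q3,q8}, of size 3.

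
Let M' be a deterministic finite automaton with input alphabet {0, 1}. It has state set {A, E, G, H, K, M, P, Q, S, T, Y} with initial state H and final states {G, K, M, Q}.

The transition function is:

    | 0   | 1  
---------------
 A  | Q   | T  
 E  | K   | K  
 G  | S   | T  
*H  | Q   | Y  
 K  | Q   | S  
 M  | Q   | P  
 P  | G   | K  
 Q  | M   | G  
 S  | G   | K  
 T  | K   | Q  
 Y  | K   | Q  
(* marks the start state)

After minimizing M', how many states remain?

First remove the unreachable states {A,E}; 9 states remain.
P0 = {G,K,M,Q} | {H,P,S,T,Y}.
Refine {G,K,M,Q} on symbol 0: members go to different blocks, giving {K,M,Q} and {G}.
Refine {K,M,Q} on symbol 1: members go to different blocks, giving {K,M} and {Q}.
On input 0, block {H,P,S,T,Y} splits into {P,S} and {T,Y} and {H}.
Stable partition: {K,M} | {P,S} | {G} | {Q} | {T,Y} | {H} — 6 equivalence classes.

6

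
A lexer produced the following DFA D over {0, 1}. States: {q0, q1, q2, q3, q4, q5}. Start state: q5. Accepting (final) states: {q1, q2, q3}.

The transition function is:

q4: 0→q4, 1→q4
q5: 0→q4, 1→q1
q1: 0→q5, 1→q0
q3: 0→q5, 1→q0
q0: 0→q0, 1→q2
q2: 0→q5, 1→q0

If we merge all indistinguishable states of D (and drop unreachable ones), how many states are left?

4

States {q3} cannot be reached from the start state, so discard them.
Start with accepting vs non-accepting: {q1,q2} | {q0,q4,q5}.
Split {q0,q4,q5} by δ(·,1) → {q0,q5} and {q4}.
On input 0, block {q0,q5} splits into {q0} and {q5}.
Stable partition: {q1,q2} | {q0} | {q4} | {q5} — 4 equivalence classes.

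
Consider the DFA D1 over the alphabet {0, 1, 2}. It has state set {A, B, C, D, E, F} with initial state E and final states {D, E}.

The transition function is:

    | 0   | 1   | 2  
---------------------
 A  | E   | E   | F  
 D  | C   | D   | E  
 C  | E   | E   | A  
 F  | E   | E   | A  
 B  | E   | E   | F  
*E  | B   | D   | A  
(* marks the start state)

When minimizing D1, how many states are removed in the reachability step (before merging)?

0

A breadth-first search from the start state visits every state.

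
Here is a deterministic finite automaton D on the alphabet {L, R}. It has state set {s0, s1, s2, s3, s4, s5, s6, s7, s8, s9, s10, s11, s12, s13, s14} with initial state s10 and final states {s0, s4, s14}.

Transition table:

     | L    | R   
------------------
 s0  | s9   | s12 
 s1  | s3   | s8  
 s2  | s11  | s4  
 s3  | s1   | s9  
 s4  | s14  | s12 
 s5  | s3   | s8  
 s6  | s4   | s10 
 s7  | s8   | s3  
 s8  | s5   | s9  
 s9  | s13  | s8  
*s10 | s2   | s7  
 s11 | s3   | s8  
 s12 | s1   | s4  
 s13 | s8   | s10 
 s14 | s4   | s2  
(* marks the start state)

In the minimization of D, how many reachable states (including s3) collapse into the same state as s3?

First remove the unreachable states {s0,s6}; 13 states remain.
Start with accepting vs non-accepting: {s4,s14} | {s1,s2,s3,s5,s7,s8,s9,s10,s11,s12,s13}.
On input R, block {s1,s2,s3,s5,s7,s8,s9,s10,s11,s12,s13} splits into {s1,s3,s5,s7,s8,s9,s10,s11,s13} and {s2,s12}.
On input L, block {s1,s3,s5,s7,s8,s9,s10,s11,s13} splits into {s1,s3,s5,s7,s8,s9,s11,s13} and {s10}.
Refine {s1,s3,s5,s7,s8,s9,s11,s13} on symbol R: members go to different blocks, giving {s1,s3,s5,s7,s8,s9,s11} and {s13}.
Split {s1,s3,s5,s7,s8,s9,s11} by δ(·,L) → {s1,s3,s5,s7,s8,s11} and {s9}.
Refine {s1,s3,s5,s7,s8,s11} on symbol R: members go to different blocks, giving {s1,s5,s7,s11} and {s3,s8}.
No further refinement is possible. Final partition (7 blocks): {s4,s14} | {s1,s5,s7,s11} | {s2,s12} | {s10} | {s13} | {s9} | {s3,s8}.
The equivalence class containing s3 is {s3,s8}, of size 2.

2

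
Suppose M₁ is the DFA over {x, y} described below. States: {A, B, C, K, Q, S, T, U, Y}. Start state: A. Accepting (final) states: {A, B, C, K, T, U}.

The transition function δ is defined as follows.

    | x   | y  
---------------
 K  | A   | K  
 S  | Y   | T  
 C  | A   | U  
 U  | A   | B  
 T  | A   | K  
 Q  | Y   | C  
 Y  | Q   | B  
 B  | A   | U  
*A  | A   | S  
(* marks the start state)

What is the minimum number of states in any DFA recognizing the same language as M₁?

All states are reachable from the start state.
Start with accepting vs non-accepting: {A,B,C,K,T,U} | {Q,S,Y}.
Split {A,B,C,K,T,U} by δ(·,y) → {B,C,K,T,U} and {A}.
No further refinement is possible. Final partition (3 blocks): {B,C,K,T,U} | {Q,S,Y} | {A}.

3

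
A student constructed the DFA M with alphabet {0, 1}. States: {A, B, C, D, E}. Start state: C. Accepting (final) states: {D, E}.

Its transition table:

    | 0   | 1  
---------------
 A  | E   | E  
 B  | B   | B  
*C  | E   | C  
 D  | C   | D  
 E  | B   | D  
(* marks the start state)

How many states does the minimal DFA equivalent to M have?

4

Reachable states from the start: {B,C,D,E}. Unreachable: {A} — drop them.
Start with accepting vs non-accepting: {D,E} | {B,C}.
On input 0, block {B,C} splits into {B} and {C}.
Split {D,E} by δ(·,0) → {D} and {E}.
The partition is now stable with 4 blocks: {D} | {B} | {C} | {E}.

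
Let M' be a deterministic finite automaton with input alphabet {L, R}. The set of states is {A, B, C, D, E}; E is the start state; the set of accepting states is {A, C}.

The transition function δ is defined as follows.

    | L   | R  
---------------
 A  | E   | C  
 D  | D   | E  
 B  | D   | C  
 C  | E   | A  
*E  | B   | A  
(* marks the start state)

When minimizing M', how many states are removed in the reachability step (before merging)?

Every one of the 5 states is reachable from E.

0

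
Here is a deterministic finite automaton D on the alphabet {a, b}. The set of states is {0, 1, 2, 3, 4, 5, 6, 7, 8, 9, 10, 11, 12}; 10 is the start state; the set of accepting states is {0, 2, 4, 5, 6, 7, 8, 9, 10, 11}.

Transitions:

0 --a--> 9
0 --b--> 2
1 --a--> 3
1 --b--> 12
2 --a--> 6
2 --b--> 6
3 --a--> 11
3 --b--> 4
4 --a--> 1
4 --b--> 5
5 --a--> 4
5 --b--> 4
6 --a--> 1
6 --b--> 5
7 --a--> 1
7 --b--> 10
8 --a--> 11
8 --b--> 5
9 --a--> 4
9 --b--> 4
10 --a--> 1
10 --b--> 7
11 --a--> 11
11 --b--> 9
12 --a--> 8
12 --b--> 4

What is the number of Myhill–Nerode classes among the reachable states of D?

States {0,2,6} cannot be reached from the start state, so discard them.
Start with accepting vs non-accepting: {4,5,7,8,9,10,11} | {1,3,12}.
On input a, block {4,5,7,8,9,10,11} splits into {5,8,9,11} and {4,7,10}.
Split {5,8,9,11} by δ(·,a) → {5,9} and {8,11}.
Split {1,3,12} by δ(·,a) → {3,12} and {1}.
Split {4,7,10} by δ(·,b) → {7,10} and {4}.
No further refinement is possible. Final partition (6 blocks): {5,9} | {3,12} | {7,10} | {8,11} | {1} | {4}.

6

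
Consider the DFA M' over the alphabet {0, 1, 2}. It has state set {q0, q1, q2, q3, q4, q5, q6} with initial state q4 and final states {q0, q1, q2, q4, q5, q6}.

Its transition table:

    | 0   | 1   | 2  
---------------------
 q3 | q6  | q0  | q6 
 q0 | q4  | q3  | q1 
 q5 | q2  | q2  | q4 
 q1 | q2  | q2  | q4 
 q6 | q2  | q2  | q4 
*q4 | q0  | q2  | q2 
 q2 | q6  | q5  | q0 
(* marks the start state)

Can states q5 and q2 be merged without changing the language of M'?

All states are reachable from the start state.
P0 = {q0,q1,q2,q4,q5,q6} | {q3}.
On input 1, block {q0,q1,q2,q4,q5,q6} splits into {q1,q2,q4,q5,q6} and {q0}.
Split {q1,q2,q4,q5,q6} by δ(·,0) → {q1,q2,q5,q6} and {q4}.
Split {q1,q2,q5,q6} by δ(·,2) → {q1,q5,q6} and {q2}.
Stable partition: {q1,q5,q6} | {q3} | {q0} | {q4} | {q2} — 5 equivalence classes.
q5 and q2 end up in different blocks, so they are distinguishable. For instance, the string '21' is accepted from only q5.

No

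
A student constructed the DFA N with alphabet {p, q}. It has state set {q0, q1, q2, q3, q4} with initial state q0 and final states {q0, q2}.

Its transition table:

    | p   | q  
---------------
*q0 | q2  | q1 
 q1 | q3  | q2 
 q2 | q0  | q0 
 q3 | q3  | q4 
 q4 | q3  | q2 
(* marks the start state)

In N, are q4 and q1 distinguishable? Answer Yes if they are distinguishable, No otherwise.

P0 = {q0,q2} | {q1,q3,q4}.
On input q, block {q0,q2} splits into {q0} and {q2}.
Refine {q1,q3,q4} on symbol q: members go to different blocks, giving {q1,q4} and {q3}.
The partition is now stable with 4 blocks: {q0} | {q1,q4} | {q2} | {q3}.
q4 and q1 lie in the same block of the stable partition, so they are equivalent — no string distinguishes them.

No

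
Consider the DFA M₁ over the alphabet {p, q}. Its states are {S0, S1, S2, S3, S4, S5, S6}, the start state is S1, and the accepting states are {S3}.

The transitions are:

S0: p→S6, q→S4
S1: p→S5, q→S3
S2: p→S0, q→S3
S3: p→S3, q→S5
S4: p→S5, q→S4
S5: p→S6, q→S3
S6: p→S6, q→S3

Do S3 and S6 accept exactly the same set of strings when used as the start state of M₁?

No

States {S0,S2,S4} cannot be reached from the start state, so discard them.
Start with accepting vs non-accepting: {S3} | {S1,S5,S6}.
The partition is now stable with 2 blocks: {S3} | {S1,S5,S6}.
S3 and S6 end up in different blocks, so they are distinguishable. For instance, the string 'ε' is accepted from only S3.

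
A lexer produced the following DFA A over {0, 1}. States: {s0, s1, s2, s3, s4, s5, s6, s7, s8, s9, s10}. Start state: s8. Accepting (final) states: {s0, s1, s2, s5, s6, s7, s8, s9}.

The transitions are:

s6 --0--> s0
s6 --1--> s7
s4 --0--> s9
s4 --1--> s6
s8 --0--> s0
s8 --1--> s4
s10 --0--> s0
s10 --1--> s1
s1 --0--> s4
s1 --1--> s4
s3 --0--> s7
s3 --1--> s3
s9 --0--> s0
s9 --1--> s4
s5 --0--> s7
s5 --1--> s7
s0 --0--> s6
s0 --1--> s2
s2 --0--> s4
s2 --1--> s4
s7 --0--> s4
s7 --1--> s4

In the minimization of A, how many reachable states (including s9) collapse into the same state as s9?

2

Reachable states from the start: {s0,s2,s4,s6,s7,s8,s9}. Unreachable: {s1,s3,s5,s10} — drop them.
P0 = {s0,s2,s6,s7,s8,s9} | {s4}.
On input 0, block {s0,s2,s6,s7,s8,s9} splits into {s0,s6,s8,s9} and {s2,s7}.
Split {s0,s6,s8,s9} by δ(·,1) → {s0,s6} and {s8,s9}.
No further refinement is possible. Final partition (4 blocks): {s0,s6} | {s4} | {s2,s7} | {s8,s9}.
State s9 belongs to the block {s8,s9}, which has 2 states.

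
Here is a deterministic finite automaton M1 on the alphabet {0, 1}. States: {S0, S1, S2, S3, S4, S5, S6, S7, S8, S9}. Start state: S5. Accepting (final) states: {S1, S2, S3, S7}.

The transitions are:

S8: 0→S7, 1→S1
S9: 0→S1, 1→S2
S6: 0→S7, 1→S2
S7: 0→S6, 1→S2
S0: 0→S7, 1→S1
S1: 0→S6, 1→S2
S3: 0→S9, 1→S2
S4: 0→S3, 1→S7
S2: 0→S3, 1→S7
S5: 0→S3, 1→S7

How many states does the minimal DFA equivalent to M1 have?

4

First remove the unreachable states {S0,S4,S8}; 7 states remain.
Start with accepting vs non-accepting: {S1,S2,S3,S7} | {S5,S6,S9}.
Refine {S1,S2,S3,S7} on symbol 0: members go to different blocks, giving {S1,S3,S7} and {S2}.
Refine {S5,S6,S9} on symbol 1: members go to different blocks, giving {S6,S9} and {S5}.
The partition is now stable with 4 blocks: {S1,S3,S7} | {S6,S9} | {S2} | {S5}.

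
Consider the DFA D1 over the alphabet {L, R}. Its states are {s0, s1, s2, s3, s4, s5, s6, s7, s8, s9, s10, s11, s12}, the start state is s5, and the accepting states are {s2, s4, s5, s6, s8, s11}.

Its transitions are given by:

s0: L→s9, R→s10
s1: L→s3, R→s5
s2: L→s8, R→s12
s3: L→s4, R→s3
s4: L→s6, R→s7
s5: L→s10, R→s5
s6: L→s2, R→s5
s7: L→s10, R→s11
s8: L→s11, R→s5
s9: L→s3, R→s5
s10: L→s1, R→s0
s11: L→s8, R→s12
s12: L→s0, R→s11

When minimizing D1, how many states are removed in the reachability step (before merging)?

Exploring from s5, all states are eventually visited, so none are unreachable.

0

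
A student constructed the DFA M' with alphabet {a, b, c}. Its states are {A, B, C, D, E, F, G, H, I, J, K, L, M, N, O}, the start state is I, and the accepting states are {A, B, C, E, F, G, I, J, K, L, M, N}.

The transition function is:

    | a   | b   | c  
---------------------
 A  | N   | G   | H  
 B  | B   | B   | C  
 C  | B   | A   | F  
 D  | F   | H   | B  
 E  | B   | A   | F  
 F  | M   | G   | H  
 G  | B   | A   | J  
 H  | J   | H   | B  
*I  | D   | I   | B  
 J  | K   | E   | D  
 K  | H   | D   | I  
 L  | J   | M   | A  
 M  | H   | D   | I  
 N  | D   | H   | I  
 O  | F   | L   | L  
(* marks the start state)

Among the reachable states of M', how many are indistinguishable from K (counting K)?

3

States {L,O} cannot be reached from the start state, so discard them.
Start with accepting vs non-accepting: {A,B,C,E,F,G,I,J,K,M,N} | {D,H}.
Refine {A,B,C,E,F,G,I,J,K,M,N} on symbol a: members go to different blocks, giving {A,B,C,E,F,G,J} and {I,K,M,N}.
On input a, block {A,B,C,E,F,G,J} splits into {B,C,E,G} and {A,F,J}.
Refine {B,C,E,G} on symbol b: members go to different blocks, giving {C,E,G} and {B}.
On input b, block {I,K,M,N} splits into {K,M,N} and {I}.
Stable partition: {C,E,G} | {D,H} | {K,M,N} | {A,F,J} | {B} | {I} — 6 equivalence classes.
State K belongs to the block {K,M,N}, which has 3 states.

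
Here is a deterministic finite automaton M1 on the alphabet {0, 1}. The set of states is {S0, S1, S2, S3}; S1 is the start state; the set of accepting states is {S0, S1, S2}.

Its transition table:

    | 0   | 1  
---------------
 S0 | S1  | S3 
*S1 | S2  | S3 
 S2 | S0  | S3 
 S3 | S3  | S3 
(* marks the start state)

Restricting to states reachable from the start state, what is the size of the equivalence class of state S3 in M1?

1

P0 = {S0,S1,S2} | {S3}.
No further refinement is possible. Final partition (2 blocks): {S0,S1,S2} | {S3}.
The equivalence class containing S3 is {S3}, of size 1.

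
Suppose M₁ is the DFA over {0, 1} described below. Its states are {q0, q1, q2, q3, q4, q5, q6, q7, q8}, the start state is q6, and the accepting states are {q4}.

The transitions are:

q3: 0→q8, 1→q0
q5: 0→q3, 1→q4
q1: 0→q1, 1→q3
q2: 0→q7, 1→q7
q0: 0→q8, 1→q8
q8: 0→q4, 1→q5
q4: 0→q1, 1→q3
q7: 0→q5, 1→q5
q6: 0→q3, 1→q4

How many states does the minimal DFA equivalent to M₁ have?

First remove the unreachable states {q2,q7}; 7 states remain.
Initial partition by acceptance: {q4} | {q0,q1,q3,q5,q6,q8}.
Split {q0,q1,q3,q5,q6,q8} by δ(·,0) → {q0,q1,q3,q5,q6} and {q8}.
Split {q0,q1,q3,q5,q6} by δ(·,0) → {q1,q5,q6} and {q0,q3}.
Refine {q1,q5,q6} on symbol 0: members go to different blocks, giving {q5,q6} and {q1}.
Split {q0,q3} by δ(·,1) → {q0} and {q3}.
Stable partition: {q4} | {q5,q6} | {q8} | {q0} | {q1} | {q3} — 6 equivalence classes.

6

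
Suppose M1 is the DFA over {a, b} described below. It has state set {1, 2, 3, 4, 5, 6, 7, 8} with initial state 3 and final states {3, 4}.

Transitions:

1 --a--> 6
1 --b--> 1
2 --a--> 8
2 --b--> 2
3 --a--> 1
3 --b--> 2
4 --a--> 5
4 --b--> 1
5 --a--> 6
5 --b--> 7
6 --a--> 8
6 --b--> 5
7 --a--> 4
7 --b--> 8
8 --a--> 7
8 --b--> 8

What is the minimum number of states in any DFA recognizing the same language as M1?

8

Initial partition by acceptance: {3,4} | {1,2,5,6,7,8}.
On input a, block {1,2,5,6,7,8} splits into {1,2,5,6,8} and {7}.
Refine {1,2,5,6,8} on symbol a: members go to different blocks, giving {1,2,5,6} and {8}.
Split {1,2,5,6} by δ(·,a) → {1,5} and {2,6}.
On input b, block {3,4} splits into {3} and {4}.
Refine {1,5} on symbol b: members go to different blocks, giving {1} and {5}.
Refine {2,6} on symbol b: members go to different blocks, giving {2} and {6}.
Stable partition: {3} | {1} | {7} | {8} | {2} | {4} | {5} | {6} — 8 equivalence classes.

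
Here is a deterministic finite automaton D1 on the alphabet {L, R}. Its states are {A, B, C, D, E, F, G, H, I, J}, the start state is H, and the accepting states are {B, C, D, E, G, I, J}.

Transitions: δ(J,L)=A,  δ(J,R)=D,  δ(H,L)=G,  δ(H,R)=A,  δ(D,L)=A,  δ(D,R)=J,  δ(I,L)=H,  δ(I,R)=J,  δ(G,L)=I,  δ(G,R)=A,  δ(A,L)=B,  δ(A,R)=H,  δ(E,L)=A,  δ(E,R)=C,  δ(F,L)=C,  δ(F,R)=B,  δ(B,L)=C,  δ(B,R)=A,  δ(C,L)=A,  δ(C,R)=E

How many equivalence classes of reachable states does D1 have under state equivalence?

3

First remove the unreachable states {F}; 9 states remain.
Start with accepting vs non-accepting: {B,C,D,E,G,I,J} | {A,H}.
Split {B,C,D,E,G,I,J} by δ(·,L) → {C,D,E,I,J} and {B,G}.
Stable partition: {C,D,E,I,J} | {A,H} | {B,G} — 3 equivalence classes.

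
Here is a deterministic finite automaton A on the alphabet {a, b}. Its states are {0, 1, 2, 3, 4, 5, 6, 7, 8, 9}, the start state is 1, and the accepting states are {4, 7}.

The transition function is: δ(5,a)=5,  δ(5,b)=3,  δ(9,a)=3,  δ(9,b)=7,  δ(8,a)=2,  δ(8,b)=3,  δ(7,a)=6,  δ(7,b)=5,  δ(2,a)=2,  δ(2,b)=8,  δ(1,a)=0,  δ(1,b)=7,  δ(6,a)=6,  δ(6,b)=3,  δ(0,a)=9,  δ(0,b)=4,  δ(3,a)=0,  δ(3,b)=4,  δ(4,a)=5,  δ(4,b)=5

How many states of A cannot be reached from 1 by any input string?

No path from 1 leads to 2, 8; the other 8 states are all reachable.

2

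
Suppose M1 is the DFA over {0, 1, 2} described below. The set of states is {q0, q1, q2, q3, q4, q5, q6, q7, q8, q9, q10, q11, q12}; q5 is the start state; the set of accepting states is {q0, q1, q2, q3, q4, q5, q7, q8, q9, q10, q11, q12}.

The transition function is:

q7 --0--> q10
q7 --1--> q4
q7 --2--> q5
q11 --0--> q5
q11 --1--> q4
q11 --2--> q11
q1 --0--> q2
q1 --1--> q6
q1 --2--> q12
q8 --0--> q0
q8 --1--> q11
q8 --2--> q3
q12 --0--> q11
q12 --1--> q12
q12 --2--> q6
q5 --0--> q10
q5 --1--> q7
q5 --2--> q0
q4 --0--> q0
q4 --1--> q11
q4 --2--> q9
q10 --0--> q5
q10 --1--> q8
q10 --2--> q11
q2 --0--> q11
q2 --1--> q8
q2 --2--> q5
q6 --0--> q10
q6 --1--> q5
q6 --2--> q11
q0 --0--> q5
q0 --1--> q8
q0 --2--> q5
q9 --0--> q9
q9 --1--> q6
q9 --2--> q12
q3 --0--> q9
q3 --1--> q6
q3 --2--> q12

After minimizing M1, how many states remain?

8

States {q1,q2} cannot be reached from the start state, so discard them.
P0 = {q0,q3,q4,q5,q7,q8,q9,q10,q11,q12} | {q6}.
Refine {q0,q3,q4,q5,q7,q8,q9,q10,q11,q12} on symbol 1: members go to different blocks, giving {q0,q4,q5,q7,q8,q10,q11,q12} and {q3,q9}.
Split {q0,q4,q5,q7,q8,q10,q11,q12} by δ(·,2) → {q0,q5,q7,q10,q11} and {q4,q8} and {q12}.
Split {q0,q5,q7,q10,q11} by δ(·,1) → {q0,q7,q10,q11} and {q5}.
Split {q0,q7,q10,q11} by δ(·,0) → {q0,q10,q11} and {q7}.
On input 2, block {q0,q10,q11} splits into {q10,q11} and {q0}.
The partition is now stable with 8 blocks: {q10,q11} | {q6} | {q3,q9} | {q4,q8} | {q12} | {q5} | {q7} | {q0}.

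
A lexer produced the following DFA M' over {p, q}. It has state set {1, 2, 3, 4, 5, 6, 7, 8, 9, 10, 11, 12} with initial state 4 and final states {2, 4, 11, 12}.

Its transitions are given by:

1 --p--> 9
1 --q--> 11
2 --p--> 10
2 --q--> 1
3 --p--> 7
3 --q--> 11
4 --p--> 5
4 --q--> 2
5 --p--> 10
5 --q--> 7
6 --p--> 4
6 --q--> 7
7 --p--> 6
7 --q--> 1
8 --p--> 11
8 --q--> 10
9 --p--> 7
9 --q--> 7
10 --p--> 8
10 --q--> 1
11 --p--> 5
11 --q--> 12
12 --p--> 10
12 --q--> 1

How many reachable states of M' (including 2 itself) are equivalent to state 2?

Reachable states from the start: {1,2,4,5,6,7,8,9,10,11,12}. Unreachable: {3} — drop them.
Initial partition by acceptance: {2,4,11,12} | {1,5,6,7,8,9,10}.
Split {2,4,11,12} by δ(·,q) → {2,12} and {4,11}.
Split {1,5,6,7,8,9,10} by δ(·,p) → {1,5,7,9,10} and {6,8}.
Refine {1,5,7,9,10} on symbol p: members go to different blocks, giving {1,5,9} and {7,10}.
Split {1,5,9} by δ(·,p) → {5,9} and {1}.
No further refinement is possible. Final partition (6 blocks): {2,12} | {5,9} | {4,11} | {6,8} | {7,10} | {1}.
The equivalence class containing 2 is {2,12}, of size 2.

2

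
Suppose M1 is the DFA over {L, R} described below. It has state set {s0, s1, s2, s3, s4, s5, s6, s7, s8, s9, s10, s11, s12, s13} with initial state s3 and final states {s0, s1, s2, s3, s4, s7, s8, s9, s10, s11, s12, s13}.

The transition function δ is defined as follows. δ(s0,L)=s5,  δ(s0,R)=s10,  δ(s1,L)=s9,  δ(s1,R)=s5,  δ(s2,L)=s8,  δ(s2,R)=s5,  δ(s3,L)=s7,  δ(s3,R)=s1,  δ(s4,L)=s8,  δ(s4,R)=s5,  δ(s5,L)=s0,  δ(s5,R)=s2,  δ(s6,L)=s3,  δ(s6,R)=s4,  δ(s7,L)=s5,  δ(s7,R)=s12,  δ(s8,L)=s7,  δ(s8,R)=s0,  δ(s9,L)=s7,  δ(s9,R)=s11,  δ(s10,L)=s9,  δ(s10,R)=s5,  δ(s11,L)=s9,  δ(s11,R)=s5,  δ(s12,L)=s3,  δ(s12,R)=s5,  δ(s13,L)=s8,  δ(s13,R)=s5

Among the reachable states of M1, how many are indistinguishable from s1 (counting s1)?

4

Reachable states from the start: {s0,s1,s2,s3,s5,s7,s8,s9,s10,s11,s12}. Unreachable: {s4,s6,s13} — drop them.
Initial partition by acceptance: {s0,s1,s2,s3,s7,s8,s9,s10,s11,s12} | {s5}.
On input L, block {s0,s1,s2,s3,s7,s8,s9,s10,s11,s12} splits into {s1,s2,s3,s8,s9,s10,s11,s12} and {s0,s7}.
On input L, block {s1,s2,s3,s8,s9,s10,s11,s12} splits into {s1,s2,s10,s11,s12} and {s3,s8,s9}.
Refine {s3,s8,s9} on symbol R: members go to different blocks, giving {s3,s9} and {s8}.
Split {s1,s2,s10,s11,s12} by δ(·,L) → {s1,s10,s11,s12} and {s2}.
The partition is now stable with 6 blocks: {s1,s10,s11,s12} | {s5} | {s0,s7} | {s3,s9} | {s8} | {s2}.
The equivalence class containing s1 is {s1,s10,s11,s12}, of size 4.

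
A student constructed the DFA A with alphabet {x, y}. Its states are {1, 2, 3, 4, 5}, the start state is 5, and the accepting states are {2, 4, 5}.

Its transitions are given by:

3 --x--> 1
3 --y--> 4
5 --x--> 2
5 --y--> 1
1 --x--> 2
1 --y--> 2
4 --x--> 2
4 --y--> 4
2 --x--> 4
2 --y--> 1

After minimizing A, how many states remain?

First remove the unreachable states {3}; 4 states remain.
P0 = {2,4,5} | {1}.
Refine {2,4,5} on symbol y: members go to different blocks, giving {2,5} and {4}.
On input x, block {2,5} splits into {2} and {5}.
The partition is now stable with 4 blocks: {2} | {1} | {4} | {5}.

4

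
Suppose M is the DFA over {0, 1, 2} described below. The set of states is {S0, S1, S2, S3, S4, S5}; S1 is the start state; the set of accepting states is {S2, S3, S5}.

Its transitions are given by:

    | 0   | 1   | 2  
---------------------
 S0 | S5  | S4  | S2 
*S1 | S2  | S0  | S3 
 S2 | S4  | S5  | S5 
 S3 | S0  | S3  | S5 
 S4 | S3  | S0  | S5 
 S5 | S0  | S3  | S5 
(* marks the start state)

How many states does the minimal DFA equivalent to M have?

Every state is reachable, so we keep all 6.
P0 = {S2,S3,S5} | {S0,S1,S4}.
No further refinement is possible. Final partition (2 blocks): {S2,S3,S5} | {S0,S1,S4}.

2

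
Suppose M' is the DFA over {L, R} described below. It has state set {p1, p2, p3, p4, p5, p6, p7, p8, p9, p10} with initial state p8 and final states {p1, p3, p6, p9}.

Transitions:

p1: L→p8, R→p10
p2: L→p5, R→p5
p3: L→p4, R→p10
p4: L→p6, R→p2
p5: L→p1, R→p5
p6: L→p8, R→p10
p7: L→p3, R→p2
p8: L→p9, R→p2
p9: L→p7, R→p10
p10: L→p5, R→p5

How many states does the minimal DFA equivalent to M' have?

4

Every state is reachable, so we keep all 10.
Start with accepting vs non-accepting: {p1,p3,p6,p9} | {p2,p4,p5,p7,p8,p10}.
Split {p2,p4,p5,p7,p8,p10} by δ(·,L) → {p4,p5,p7,p8} and {p2,p10}.
Refine {p4,p5,p7,p8} on symbol R: members go to different blocks, giving {p4,p7,p8} and {p5}.
The partition is now stable with 4 blocks: {p1,p3,p6,p9} | {p4,p7,p8} | {p2,p10} | {p5}.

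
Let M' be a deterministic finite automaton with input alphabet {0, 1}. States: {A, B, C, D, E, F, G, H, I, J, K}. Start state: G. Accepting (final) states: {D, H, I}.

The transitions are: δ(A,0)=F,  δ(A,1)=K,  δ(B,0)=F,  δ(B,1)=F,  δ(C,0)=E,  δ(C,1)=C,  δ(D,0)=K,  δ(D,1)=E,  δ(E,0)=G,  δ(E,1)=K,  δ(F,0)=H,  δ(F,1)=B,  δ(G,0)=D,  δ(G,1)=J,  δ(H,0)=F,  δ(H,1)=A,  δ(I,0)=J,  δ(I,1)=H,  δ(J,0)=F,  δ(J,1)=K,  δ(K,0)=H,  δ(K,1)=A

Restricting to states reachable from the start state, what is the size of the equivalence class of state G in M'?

3

States {C,I} cannot be reached from the start state, so discard them.
Initial partition by acceptance: {D,H} | {A,B,E,F,G,J,K}.
Refine {A,B,E,F,G,J,K} on symbol 0: members go to different blocks, giving {A,B,E,J} and {F,G,K}.
The partition is now stable with 3 blocks: {D,H} | {A,B,E,J} | {F,G,K}.
The equivalence class containing G is {F,G,K}, of size 3.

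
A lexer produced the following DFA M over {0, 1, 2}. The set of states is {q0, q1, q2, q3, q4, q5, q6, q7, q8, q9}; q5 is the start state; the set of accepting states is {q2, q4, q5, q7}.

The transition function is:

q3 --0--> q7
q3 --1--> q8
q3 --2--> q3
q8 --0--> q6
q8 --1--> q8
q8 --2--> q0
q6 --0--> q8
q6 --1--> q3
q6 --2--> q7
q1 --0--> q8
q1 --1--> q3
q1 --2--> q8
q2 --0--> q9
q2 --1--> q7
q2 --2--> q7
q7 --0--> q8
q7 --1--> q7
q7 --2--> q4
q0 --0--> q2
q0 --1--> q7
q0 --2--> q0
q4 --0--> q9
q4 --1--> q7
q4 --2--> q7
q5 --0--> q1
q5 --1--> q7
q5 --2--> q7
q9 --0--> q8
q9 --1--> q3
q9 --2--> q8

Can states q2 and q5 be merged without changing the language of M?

Yes

Initial partition by acceptance: {q2,q4,q5,q7} | {q0,q1,q3,q6,q8,q9}.
Refine {q0,q1,q3,q6,q8,q9} on symbol 0: members go to different blocks, giving {q1,q6,q8,q9} and {q0,q3}.
On input 1, block {q1,q6,q8,q9} splits into {q1,q6,q9} and {q8}.
On input 0, block {q2,q4,q5,q7} splits into {q2,q4,q5} and {q7}.
Split {q1,q6,q9} by δ(·,2) → {q1,q9} and {q6}.
Split {q0,q3} by δ(·,0) → {q0} and {q3}.
The partition is now stable with 7 blocks: {q2,q4,q5} | {q1,q9} | {q0} | {q8} | {q7} | {q6} | {q3}.
q2 and q5 lie in the same block of the stable partition, so they are equivalent — no string distinguishes them.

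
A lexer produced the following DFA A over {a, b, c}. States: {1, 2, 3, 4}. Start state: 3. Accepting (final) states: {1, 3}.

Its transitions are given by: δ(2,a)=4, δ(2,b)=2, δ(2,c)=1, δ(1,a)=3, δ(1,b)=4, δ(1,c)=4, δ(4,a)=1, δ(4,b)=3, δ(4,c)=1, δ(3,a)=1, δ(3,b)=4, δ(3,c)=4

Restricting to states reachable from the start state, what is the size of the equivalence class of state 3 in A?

Reachable states from the start: {1,3,4}. Unreachable: {2} — drop them.
Start with accepting vs non-accepting: {1,3} | {4}.
No further refinement is possible. Final partition (2 blocks): {1,3} | {4}.
The equivalence class containing 3 is {1,3}, of size 2.

2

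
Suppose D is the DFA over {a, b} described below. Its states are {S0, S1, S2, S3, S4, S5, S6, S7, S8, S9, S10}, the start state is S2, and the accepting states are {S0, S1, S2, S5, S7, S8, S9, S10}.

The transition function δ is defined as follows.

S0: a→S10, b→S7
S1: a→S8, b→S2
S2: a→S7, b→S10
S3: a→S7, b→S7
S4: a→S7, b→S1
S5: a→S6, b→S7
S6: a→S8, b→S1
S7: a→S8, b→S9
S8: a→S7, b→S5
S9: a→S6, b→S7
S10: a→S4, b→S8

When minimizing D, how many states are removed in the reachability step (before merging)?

No path from S2 leads to S0, S3; the other 9 states are all reachable.

2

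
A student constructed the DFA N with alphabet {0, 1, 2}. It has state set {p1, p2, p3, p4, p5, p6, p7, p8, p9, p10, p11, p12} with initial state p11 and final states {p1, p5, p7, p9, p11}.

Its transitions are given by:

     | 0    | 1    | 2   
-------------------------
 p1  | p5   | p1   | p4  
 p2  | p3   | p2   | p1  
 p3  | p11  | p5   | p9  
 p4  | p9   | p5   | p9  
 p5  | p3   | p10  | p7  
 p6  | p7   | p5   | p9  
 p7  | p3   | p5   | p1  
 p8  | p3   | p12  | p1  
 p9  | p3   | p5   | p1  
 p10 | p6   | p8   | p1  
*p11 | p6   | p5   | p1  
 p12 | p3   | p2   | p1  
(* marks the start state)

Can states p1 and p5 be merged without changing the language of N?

Every state is reachable, so we keep all 12.
Start with accepting vs non-accepting: {p1,p5,p7,p9,p11} | {p2,p3,p4,p6,p8,p10,p12}.
Split {p1,p5,p7,p9,p11} by δ(·,0) → {p5,p7,p9,p11} and {p1}.
Split {p5,p7,p9,p11} by δ(·,1) → {p7,p9,p11} and {p5}.
On input 0, block {p2,p3,p4,p6,p8,p10,p12} splits into {p2,p8,p10,p12} and {p3,p4,p6}.
The partition is now stable with 5 blocks: {p7,p9,p11} | {p2,p8,p10,p12} | {p1} | {p5} | {p3,p4,p6}.
p1 and p5 end up in different blocks, so they are distinguishable. For instance, the string '0' is accepted from only p1.

No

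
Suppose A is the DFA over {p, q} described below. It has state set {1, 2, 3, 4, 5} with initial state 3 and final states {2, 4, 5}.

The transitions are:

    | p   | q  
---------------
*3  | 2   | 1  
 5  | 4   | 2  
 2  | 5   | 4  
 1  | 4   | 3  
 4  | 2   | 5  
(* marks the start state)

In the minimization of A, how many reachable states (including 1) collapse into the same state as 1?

2

All states are reachable from the start state.
P0 = {2,4,5} | {1,3}.
The partition is now stable with 2 blocks: {2,4,5} | {1,3}.
The equivalence class containing 1 is {1,3}, of size 2.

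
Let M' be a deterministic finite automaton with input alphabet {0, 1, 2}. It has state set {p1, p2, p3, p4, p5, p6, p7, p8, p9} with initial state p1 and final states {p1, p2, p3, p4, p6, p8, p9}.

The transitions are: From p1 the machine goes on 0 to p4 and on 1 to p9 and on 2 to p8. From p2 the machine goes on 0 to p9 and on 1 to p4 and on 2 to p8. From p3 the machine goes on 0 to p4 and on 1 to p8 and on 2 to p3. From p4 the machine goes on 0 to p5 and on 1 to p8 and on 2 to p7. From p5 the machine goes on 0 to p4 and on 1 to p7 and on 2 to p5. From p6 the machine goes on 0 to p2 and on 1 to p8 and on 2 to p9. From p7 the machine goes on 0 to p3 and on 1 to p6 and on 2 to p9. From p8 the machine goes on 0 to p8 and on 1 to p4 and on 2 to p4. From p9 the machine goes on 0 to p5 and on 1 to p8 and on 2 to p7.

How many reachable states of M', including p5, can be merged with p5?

Initial partition by acceptance: {p1,p2,p3,p4,p6,p8,p9} | {p5,p7}.
Split {p1,p2,p3,p4,p6,p8,p9} by δ(·,0) → {p1,p2,p3,p6,p8} and {p4,p9}.
Refine {p1,p2,p3,p6,p8} on symbol 0: members go to different blocks, giving {p1,p2,p3} and {p6,p8}.
Split {p1,p2,p3} by δ(·,1) → {p1,p2} and {p3}.
Split {p5,p7} by δ(·,0) → {p5} and {p7}.
On input 0, block {p6,p8} splits into {p6} and {p8}.
Stable partition: {p1,p2} | {p5} | {p4,p9} | {p6} | {p3} | {p7} | {p8} — 7 equivalence classes.
State p5 belongs to the block {p5}, which has 1 states.

1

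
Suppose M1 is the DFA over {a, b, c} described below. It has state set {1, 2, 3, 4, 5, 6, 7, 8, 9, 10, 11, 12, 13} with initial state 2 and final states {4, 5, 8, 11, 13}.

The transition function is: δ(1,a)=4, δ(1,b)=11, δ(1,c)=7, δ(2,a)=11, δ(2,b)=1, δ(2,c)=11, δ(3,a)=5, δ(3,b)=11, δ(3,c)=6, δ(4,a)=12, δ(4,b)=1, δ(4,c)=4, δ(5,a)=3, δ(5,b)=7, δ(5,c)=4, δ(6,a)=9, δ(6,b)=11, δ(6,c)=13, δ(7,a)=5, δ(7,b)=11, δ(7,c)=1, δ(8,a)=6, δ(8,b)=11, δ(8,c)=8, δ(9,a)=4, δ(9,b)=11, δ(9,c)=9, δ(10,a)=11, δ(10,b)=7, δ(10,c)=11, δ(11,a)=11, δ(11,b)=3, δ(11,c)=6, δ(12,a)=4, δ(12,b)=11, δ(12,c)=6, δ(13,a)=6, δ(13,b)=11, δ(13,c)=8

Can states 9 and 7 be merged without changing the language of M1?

Yes

States {10} cannot be reached from the start state, so discard them.
Initial partition by acceptance: {4,5,8,11,13} | {1,2,3,6,7,9,12}.
Refine {4,5,8,11,13} on symbol a: members go to different blocks, giving {4,5,8,13} and {11}.
On input b, block {4,5,8,13} splits into {4,5} and {8,13}.
Refine {1,2,3,6,7,9,12} on symbol a: members go to different blocks, giving {1,3,7,9,12} and {2} and {6}.
Split {1,3,7,9,12} by δ(·,c) → {1,7,9} and {3,12}.
No further refinement is possible. Final partition (7 blocks): {4,5} | {1,7,9} | {11} | {8,13} | {2} | {6} | {3,12}.
9 and 7 lie in the same block of the stable partition, so they are equivalent — no string distinguishes them.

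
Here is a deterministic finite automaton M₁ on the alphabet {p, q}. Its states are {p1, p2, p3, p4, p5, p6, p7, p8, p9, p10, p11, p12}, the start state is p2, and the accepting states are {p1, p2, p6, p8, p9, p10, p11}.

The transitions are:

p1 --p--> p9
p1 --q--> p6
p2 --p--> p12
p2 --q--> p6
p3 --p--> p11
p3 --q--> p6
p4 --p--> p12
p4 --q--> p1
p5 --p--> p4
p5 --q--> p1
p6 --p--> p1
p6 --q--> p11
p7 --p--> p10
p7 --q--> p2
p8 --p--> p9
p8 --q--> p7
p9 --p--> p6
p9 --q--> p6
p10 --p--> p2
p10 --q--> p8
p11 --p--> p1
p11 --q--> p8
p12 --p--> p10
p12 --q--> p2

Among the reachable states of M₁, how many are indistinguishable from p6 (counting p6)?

First remove the unreachable states {p3,p4,p5}; 9 states remain.
Start with accepting vs non-accepting: {p1,p2,p6,p8,p9,p10,p11} | {p7,p12}.
On input p, block {p1,p2,p6,p8,p9,p10,p11} splits into {p1,p6,p8,p9,p10,p11} and {p2}.
On input p, block {p1,p6,p8,p9,p10,p11} splits into {p1,p6,p8,p9,p11} and {p10}.
Split {p1,p6,p8,p9,p11} by δ(·,q) → {p1,p6,p9,p11} and {p8}.
Refine {p1,p6,p9,p11} on symbol q: members go to different blocks, giving {p1,p6,p9} and {p11}.
Refine {p1,p6,p9} on symbol q: members go to different blocks, giving {p1,p9} and {p6}.
Split {p1,p9} by δ(·,p) → {p1} and {p9}.
No further refinement is possible. Final partition (8 blocks): {p1} | {p7,p12} | {p2} | {p10} | {p8} | {p11} | {p6} | {p9}.
State p6 belongs to the block {p6}, which has 1 states.

1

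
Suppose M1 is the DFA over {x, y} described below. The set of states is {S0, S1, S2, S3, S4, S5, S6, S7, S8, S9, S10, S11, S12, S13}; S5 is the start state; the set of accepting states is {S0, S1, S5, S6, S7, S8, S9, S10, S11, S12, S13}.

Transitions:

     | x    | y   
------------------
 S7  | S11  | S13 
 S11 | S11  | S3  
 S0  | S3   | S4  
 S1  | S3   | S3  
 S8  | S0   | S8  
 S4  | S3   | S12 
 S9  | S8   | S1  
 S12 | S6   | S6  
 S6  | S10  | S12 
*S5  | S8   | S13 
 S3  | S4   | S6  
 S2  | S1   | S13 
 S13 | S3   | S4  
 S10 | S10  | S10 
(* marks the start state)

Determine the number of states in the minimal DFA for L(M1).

States {S1,S2,S7,S9,S11} cannot be reached from the start state, so discard them.
Start with accepting vs non-accepting: {S0,S5,S6,S8,S10,S12,S13} | {S3,S4}.
On input x, block {S0,S5,S6,S8,S10,S12,S13} splits into {S5,S6,S8,S10,S12} and {S0,S13}.
Refine {S5,S6,S8,S10,S12} on symbol x: members go to different blocks, giving {S5,S6,S10,S12} and {S8}.
Split {S5,S6,S10,S12} by δ(·,x) → {S6,S10,S12} and {S5}.
No further refinement is possible. Final partition (5 blocks): {S6,S10,S12} | {S3,S4} | {S0,S13} | {S8} | {S5}.

5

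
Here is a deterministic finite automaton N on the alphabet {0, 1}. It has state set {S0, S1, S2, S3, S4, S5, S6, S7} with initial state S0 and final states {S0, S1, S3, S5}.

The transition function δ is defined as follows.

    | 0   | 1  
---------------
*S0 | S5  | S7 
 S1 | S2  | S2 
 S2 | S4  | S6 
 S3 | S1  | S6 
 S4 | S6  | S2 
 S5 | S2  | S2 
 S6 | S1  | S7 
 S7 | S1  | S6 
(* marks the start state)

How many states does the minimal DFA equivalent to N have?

5

First remove the unreachable states {S3}; 7 states remain.
Initial partition by acceptance: {S0,S1,S5} | {S2,S4,S6,S7}.
Refine {S0,S1,S5} on symbol 0: members go to different blocks, giving {S1,S5} and {S0}.
Refine {S2,S4,S6,S7} on symbol 0: members go to different blocks, giving {S2,S4} and {S6,S7}.
On input 0, block {S2,S4} splits into {S2} and {S4}.
Stable partition: {S1,S5} | {S2} | {S0} | {S6,S7} | {S4} — 5 equivalence classes.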